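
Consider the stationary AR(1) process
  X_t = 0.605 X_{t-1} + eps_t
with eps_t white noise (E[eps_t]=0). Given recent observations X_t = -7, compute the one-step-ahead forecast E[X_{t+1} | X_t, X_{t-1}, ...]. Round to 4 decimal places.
E[X_{t+1} \mid \mathcal F_t] = -4.2350

For an AR(p) model X_t = c + sum_i phi_i X_{t-i} + eps_t, the
one-step-ahead conditional mean is
  E[X_{t+1} | X_t, ...] = c + sum_i phi_i X_{t+1-i}.
Substitute known values:
  E[X_{t+1} | ...] = (0.605) * (-7)
                   = -4.2350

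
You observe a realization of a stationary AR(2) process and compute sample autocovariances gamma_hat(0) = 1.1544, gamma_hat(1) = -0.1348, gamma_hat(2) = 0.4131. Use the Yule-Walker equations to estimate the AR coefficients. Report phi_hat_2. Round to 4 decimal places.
\hat\phi_{2} = 0.3490

The Yule-Walker equations for an AR(p) process read, in matrix form,
  Gamma_p phi = r_p,   with   (Gamma_p)_{ij} = gamma(|i - j|),
                       (r_p)_i = gamma(i),   i,j = 1..p.
Substitute the sample gammas (Toeplitz matrix and right-hand side of size 2):
  Gamma_p = [[1.1544, -0.1348], [-0.1348, 1.1544]]
  r_p     = [-0.1348, 0.4131]
Written out:
  1.1544 phi_1 - 0.1348 phi_2 = -0.1348
  -0.1348 phi_1 + 1.1544 phi_2 = 0.4131
Solve by Cramer's rule:
  det = gamma(0)^2 - gamma(1)^2 = (1.1544)^2 - (-0.1348)^2 = 1.33263936 - 0.01817104 = 1.31446832
  phi_hat_1 = [gamma(1) gamma(0) - gamma(1) gamma(2)] / det = [(-0.1348)(1.1544) - (-0.1348)(0.4131)] / 1.31446832 = -0.09992724 / 1.31446832 = -0.076
  phi_hat_2 = [gamma(0) gamma(2) - gamma(1)^2] / det = [(1.1544)(0.4131) - (-0.1348)^2] / 1.31446832 = 0.4587116 / 1.31446832 = 0.349
So phi_hat = [-0.0760, 0.3490].
Therefore phi_hat_2 = 0.3490.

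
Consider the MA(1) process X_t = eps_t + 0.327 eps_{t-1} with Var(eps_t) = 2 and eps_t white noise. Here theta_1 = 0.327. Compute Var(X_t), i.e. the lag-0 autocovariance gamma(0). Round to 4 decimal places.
\gamma(0) = 2.2139

For an MA(q) process X_t = eps_t + sum_i theta_i eps_{t-i} with
Var(eps_t) = sigma^2, the variance is
  gamma(0) = sigma^2 * (1 + sum_i theta_i^2).
  sum_i theta_i^2 = (0.327)^2 = 0.106929.
  gamma(0) = 2 * (1 + 0.106929) = 2 * 1.106929 = 2.213858, which rounds to 2.2139.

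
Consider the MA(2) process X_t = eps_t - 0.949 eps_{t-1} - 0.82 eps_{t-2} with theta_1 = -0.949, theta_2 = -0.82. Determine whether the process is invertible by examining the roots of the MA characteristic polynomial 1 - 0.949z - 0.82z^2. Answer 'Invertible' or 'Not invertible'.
\text{Not invertible}

The MA(q) characteristic polynomial is P(z) = 1 - 0.949z - 0.82z^2.
Invertibility requires all roots to lie outside the unit circle, i.e. |z| > 1 for every root.
Set 1 + (-0.949) z + (-0.82) z^2 = 0, i.e. a z^2 + b z + c = 0 with a = -0.82, b = -0.949, c = 1.
Discriminant D = b^2 - 4ac = (-0.949)^2 - 4*(-0.82)*1 = 0.900601 - (-3.28) = 4.180601.
D >= 0, so the roots are real: z = (-b +/- sqrt(D)) / (2a) = (0.949 +/- 2.044652) / (-1.64).
  z_1 = (0.949 + 2.044652) / (-1.64) = -1.8254,   |z_1| = 1.8254.
  z_2 = (0.949 - 2.044652) / (-1.64) = 0.6681,   |z_2| = 0.6681.
Moduli of all roots: 1.8254, 0.6681.
All moduli strictly greater than 1? No.
Verdict: Not invertible.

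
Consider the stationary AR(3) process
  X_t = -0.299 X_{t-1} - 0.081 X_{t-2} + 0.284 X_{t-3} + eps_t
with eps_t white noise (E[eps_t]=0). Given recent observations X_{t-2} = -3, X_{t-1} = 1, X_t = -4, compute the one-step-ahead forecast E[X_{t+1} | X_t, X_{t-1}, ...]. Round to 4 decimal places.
E[X_{t+1} \mid \mathcal F_t] = 0.2630

For an AR(p) model X_t = c + sum_i phi_i X_{t-i} + eps_t, the
one-step-ahead conditional mean is
  E[X_{t+1} | X_t, ...] = c + sum_i phi_i X_{t+1-i}.
Substitute known values:
  E[X_{t+1} | ...] = (-0.299) * (-4) + (-0.081) * (1) + (0.284) * (-3)
                   = 0.2630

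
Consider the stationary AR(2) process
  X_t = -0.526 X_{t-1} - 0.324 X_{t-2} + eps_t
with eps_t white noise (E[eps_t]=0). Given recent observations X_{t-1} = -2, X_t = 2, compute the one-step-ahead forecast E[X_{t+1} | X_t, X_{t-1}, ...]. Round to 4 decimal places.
E[X_{t+1} \mid \mathcal F_t] = -0.4040

For an AR(p) model X_t = c + sum_i phi_i X_{t-i} + eps_t, the
one-step-ahead conditional mean is
  E[X_{t+1} | X_t, ...] = c + sum_i phi_i X_{t+1-i}.
Substitute known values:
  E[X_{t+1} | ...] = (-0.526) * (2) + (-0.324) * (-2)
                   = -0.4040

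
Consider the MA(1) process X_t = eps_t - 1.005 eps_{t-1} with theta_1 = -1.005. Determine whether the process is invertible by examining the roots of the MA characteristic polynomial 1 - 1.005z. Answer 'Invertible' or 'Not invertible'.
\text{Not invertible}

The MA(q) characteristic polynomial is P(z) = 1 - 1.005z.
Invertibility requires all roots to lie outside the unit circle, i.e. |z| > 1 for every root.
This is linear in z: 1 + (-1.005) z = 0  =>  z = -1/(-1.005) = 0.995025,  |z| = 0.995025.
Moduli of all roots: 0.9950.
All moduli strictly greater than 1? No.
Verdict: Not invertible.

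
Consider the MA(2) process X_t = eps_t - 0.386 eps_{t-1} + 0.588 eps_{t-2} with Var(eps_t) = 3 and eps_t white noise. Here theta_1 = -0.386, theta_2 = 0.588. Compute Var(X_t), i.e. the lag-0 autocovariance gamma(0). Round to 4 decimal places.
\gamma(0) = 4.4842

For an MA(q) process X_t = eps_t + sum_i theta_i eps_{t-i} with
Var(eps_t) = sigma^2, the variance is
  gamma(0) = sigma^2 * (1 + sum_i theta_i^2).
  sum_i theta_i^2 = (-0.386)^2 + (0.588)^2 = 0.148996 + 0.345744 = 0.49474.
  gamma(0) = 3 * (1 + 0.49474) = 3 * 1.49474 = 4.48422, which rounds to 4.4842.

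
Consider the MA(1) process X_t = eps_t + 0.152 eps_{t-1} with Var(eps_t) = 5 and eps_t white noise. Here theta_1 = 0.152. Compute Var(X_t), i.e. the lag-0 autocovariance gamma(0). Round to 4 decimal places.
\gamma(0) = 5.1155

For an MA(q) process X_t = eps_t + sum_i theta_i eps_{t-i} with
Var(eps_t) = sigma^2, the variance is
  gamma(0) = sigma^2 * (1 + sum_i theta_i^2).
  sum_i theta_i^2 = (0.152)^2 = 0.023104.
  gamma(0) = 5 * (1 + 0.023104) = 5 * 1.023104 = 5.11552, which rounds to 5.1155.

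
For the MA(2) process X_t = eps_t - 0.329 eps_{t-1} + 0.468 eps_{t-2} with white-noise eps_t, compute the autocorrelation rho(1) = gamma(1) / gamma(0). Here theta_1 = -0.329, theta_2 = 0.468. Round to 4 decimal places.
\rho(1) = -0.3639

For an MA(q) process with theta_0 = 1, the autocovariance is
  gamma(k) = sigma^2 * sum_{i=0..q-k} theta_i * theta_{i+k},
and rho(k) = gamma(k) / gamma(0). Sigma^2 cancels.
  numerator   = (1)*(-0.329) + (-0.329)*(0.468) = -0.482972.
  denominator = (1)^2 + (-0.329)^2 + (0.468)^2 = 1.327265.
  rho(1) = -0.482972 / 1.327265 = -0.3639.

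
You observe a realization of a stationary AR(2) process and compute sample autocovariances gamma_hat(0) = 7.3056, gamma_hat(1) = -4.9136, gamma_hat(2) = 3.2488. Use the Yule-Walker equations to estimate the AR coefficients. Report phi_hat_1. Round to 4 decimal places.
\hat\phi_{1} = -0.6820

The Yule-Walker equations for an AR(p) process read, in matrix form,
  Gamma_p phi = r_p,   with   (Gamma_p)_{ij} = gamma(|i - j|),
                       (r_p)_i = gamma(i),   i,j = 1..p.
Substitute the sample gammas (Toeplitz matrix and right-hand side of size 2):
  Gamma_p = [[7.3056, -4.9136], [-4.9136, 7.3056]]
  r_p     = [-4.9136, 3.2488]
Written out:
  7.3056 phi_1 - 4.9136 phi_2 = -4.9136
  -4.9136 phi_1 + 7.3056 phi_2 = 3.2488
Solve by Cramer's rule:
  det = gamma(0)^2 - gamma(1)^2 = (7.3056)^2 - (-4.9136)^2 = 53.37179136 - 24.14346496 = 29.2283264
  phi_hat_1 = [gamma(1) gamma(0) - gamma(1) gamma(2)] / det = [(-4.9136)(7.3056) - (-4.9136)(3.2488)] / 29.2283264 = -19.93349248 / 29.2283264 = -0.682
  phi_hat_2 = [gamma(0) gamma(2) - gamma(1)^2] / det = [(7.3056)(3.2488) - (-4.9136)^2] / 29.2283264 = -0.40903168 / 29.2283264 = -0.014
So phi_hat = [-0.6820, -0.0140].
Therefore phi_hat_1 = -0.6820.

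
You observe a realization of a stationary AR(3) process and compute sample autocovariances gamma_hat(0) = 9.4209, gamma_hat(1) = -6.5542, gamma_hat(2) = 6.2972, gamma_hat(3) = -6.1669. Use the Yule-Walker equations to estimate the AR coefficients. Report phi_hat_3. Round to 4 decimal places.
\hat\phi_{3} = -0.2380

The Yule-Walker equations for an AR(p) process read, in matrix form,
  Gamma_p phi = r_p,   with   (Gamma_p)_{ij} = gamma(|i - j|),
                       (r_p)_i = gamma(i),   i,j = 1..p.
Substitute the sample gammas (Toeplitz matrix and right-hand side of size 3):
  Gamma_p = [[9.4209, -6.5542, 6.2972], [-6.5542, 9.4209, -6.5542], [6.2972, -6.5542, 9.4209]]
  r_p     = [-6.5542, 6.2972, -6.1669]
Written out (R1..R3):
  (R1) 9.4209 phi_1 - 6.5542 phi_2 + 6.2972 phi_3 = -6.5542
  (R2) -6.5542 phi_1 + 9.4209 phi_2 - 6.5542 phi_3 = 6.2972
  (R3) 6.2972 phi_1 - 6.5542 phi_2 + 9.4209 phi_3 = -6.1669
Gaussian elimination:
  R2 <- R2 - (-6.5542/9.4209) R1 = R2 - (-0.695708) R1:  4.861087 phi_2 - 2.173185 phi_3 = 1.737387
  R3 <- R3 - (6.2972/9.4209) R1 = R3 - (0.668429) R1:  -2.173185 phi_2 + 5.211671 phi_3 = -1.785885
  R3 <- R3 - (-2.173185/4.861087) R2 = R3 - (-0.447057) R2:  4.240133 phi_3 = -1.009173
Back-substitution:
  phi_hat_3 = -1.009173 / 4.240133 = -0.238005
  phi_hat_2 = (1.737387 - (-2.173185)(-0.238005)) / 4.861087 = 0.251005
  phi_hat_1 = (-6.5542 - (-6.5542)(0.251005) - (6.2972)(-0.238005)) / 9.4209 = -0.361993
So phi_hat = [-0.3620, 0.2510, -0.2380].
Therefore phi_hat_3 = -0.2380.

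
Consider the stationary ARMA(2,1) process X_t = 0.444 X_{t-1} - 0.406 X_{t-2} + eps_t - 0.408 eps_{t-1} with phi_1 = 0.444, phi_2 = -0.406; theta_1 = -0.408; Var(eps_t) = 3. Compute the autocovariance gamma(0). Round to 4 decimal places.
\gamma(0) = 3.6260

Multiply the model equation by X_{t-k} and take expectations. With theta_0 = psi_0 = 1 and psi_j the MA(infinity) weights, this gives
  gamma(k) - sum_i phi_i gamma(k-i) = c_k,
  c_k = sigma^2 * sum_{j=k..q} theta_j psi_{j-k}   (c_k = 0 for k > q),
using gamma(-m) = gamma(m).
psi-weights needed (psi_j = theta_j + sum_i phi_i psi_{j-i}):
  psi_1 = theta_1 + phi_1 = -0.408 + (0.444) = 0.036
Right-hand sides:
  c_0 = sigma^2 (1 + theta_1 psi_1) = 3 * (1 + (-0.408)(0.036)) = 3 * 0.985312 = 2.955936
  c_1 = sigma^2 theta_1 = 3 * (-0.408) = -1.224
  c_2 = 0
Equations for k = 0, 1, 2 (AR order 2, c_2 = 0):
  (E0) gamma(0) = phi_1 gamma(1) + phi_2 gamma(2) + c_0
  (E1) gamma(1) = phi_1 gamma(0) + phi_2 gamma(1) + c_1
  (E2) gamma(2) = phi_1 gamma(1) + phi_2 gamma(0)
From (E1): gamma(1) = A gamma(0) + B with
  A = phi_1 / (1 - phi_2) = 0.444 / 1.406 = 0.315789,   B = c_1 / (1 - phi_2) = -1.224 / 1.406 = -0.870555.
Insert (E2) into (E0): gamma(0) (1 - phi_2^2) = phi_1 (1 + phi_2) gamma(1) + c_0.
  phi_1 (1 + phi_2) = (0.444)(0.594) = 0.263736,   1 - phi_2^2 = 0.835164.
Replace gamma(1) by A gamma(0) + B and collect gamma(0):
  gamma(0) [0.835164 - (0.263736)(0.315789)] = (0.263736)(-0.870555) + 2.955936
  gamma(0) * 0.751879 = 2.726339
  gamma(0) = 2.726339 / 0.751879 = 3.626035.
Therefore gamma(0) = 3.6260 (to 4 decimal places).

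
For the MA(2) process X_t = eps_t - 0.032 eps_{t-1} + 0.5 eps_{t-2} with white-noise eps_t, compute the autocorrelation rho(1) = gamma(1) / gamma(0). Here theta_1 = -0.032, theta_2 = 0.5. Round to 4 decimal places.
\rho(1) = -0.0384

For an MA(q) process with theta_0 = 1, the autocovariance is
  gamma(k) = sigma^2 * sum_{i=0..q-k} theta_i * theta_{i+k},
and rho(k) = gamma(k) / gamma(0). Sigma^2 cancels.
  numerator   = (1)*(-0.032) + (-0.032)*(0.5) = -0.048.
  denominator = (1)^2 + (-0.032)^2 + (0.5)^2 = 1.251024.
  rho(1) = -0.048 / 1.251024 = -0.0384.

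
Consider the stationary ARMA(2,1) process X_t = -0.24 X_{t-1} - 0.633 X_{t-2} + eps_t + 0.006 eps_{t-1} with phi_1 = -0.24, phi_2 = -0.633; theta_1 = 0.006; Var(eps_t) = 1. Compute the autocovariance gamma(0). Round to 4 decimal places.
\gamma(0) = 1.7025

Multiply the model equation by X_{t-k} and take expectations. With theta_0 = psi_0 = 1 and psi_j the MA(infinity) weights, this gives
  gamma(k) - sum_i phi_i gamma(k-i) = c_k,
  c_k = sigma^2 * sum_{j=k..q} theta_j psi_{j-k}   (c_k = 0 for k > q),
using gamma(-m) = gamma(m).
psi-weights needed (psi_j = theta_j + sum_i phi_i psi_{j-i}):
  psi_1 = theta_1 + phi_1 = 0.006 + (-0.24) = -0.234
Right-hand sides:
  c_0 = sigma^2 (1 + theta_1 psi_1) = 1 * (1 + (0.006)(-0.234)) = 1 * 0.998596 = 0.998596
  c_1 = sigma^2 theta_1 = 1 * (0.006) = 0.006
  c_2 = 0
Equations for k = 0, 1, 2 (AR order 2, c_2 = 0):
  (E0) gamma(0) = phi_1 gamma(1) + phi_2 gamma(2) + c_0
  (E1) gamma(1) = phi_1 gamma(0) + phi_2 gamma(1) + c_1
  (E2) gamma(2) = phi_1 gamma(1) + phi_2 gamma(0)
From (E1): gamma(1) = A gamma(0) + B with
  A = phi_1 / (1 - phi_2) = -0.24 / 1.633 = -0.146969,   B = c_1 / (1 - phi_2) = 0.006 / 1.633 = 0.003674.
Insert (E2) into (E0): gamma(0) (1 - phi_2^2) = phi_1 (1 + phi_2) gamma(1) + c_0.
  phi_1 (1 + phi_2) = (-0.24)(0.367) = -0.08808,   1 - phi_2^2 = 0.599311.
Replace gamma(1) by A gamma(0) + B and collect gamma(0):
  gamma(0) [0.599311 - (-0.08808)(-0.146969)] = (-0.08808)(0.003674) + 0.998596
  gamma(0) * 0.586366 = 0.998272
  gamma(0) = 0.998272 / 0.586366 = 1.702473.
Therefore gamma(0) = 1.7025 (to 4 decimal places).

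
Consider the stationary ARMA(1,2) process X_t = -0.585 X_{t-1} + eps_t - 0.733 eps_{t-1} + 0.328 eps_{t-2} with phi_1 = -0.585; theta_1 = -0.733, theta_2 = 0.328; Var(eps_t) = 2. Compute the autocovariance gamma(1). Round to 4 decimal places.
\gamma(1) = -7.6815

Multiply the model equation by X_{t-k} and take expectations. With theta_0 = psi_0 = 1 and psi_j the MA(infinity) weights, this gives
  gamma(k) - sum_i phi_i gamma(k-i) = c_k,
  c_k = sigma^2 * sum_{j=k..q} theta_j psi_{j-k}   (c_k = 0 for k > q),
using gamma(-m) = gamma(m).
psi-weights needed (psi_j = theta_j + sum_i phi_i psi_{j-i}):
  psi_1 = theta_1 + phi_1 = -0.733 + (-0.585) = -1.318
  psi_2 = theta_2 + phi_1 psi_1 = 0.328 + (-0.585)(-1.318) = 1.09903
Right-hand sides:
  c_0 = sigma^2 (1 + theta_1 psi_1 + theta_2 psi_2) = 2 * (1 + (-0.733)(-1.318) + (0.328)(1.09903)) = 2 * 2.326576 = 4.653152
  c_1 = sigma^2 (theta_1 + theta_2 psi_1) = 2 * (-0.733 + (0.328)(-1.318)) = -2.330608
  c_2 = sigma^2 theta_2 = 2 * (0.328) = 0.656
Equations for k = 0 and k = 1 (AR order 1):
  gamma(0) = phi_1 gamma(1) + c_0
  gamma(1) = phi_1 gamma(0) + c_1
Substituting the second into the first: gamma(0) (1 - phi_1^2) = c_0 + phi_1 c_1, so
  gamma(0) = (c_0 + phi_1 c_1) / (1 - phi_1^2) = (4.653152 + (-0.585)(-2.330608)) / (1 - (-0.585)^2) = 6.016557 / 0.657775 = 9.146832.
  gamma(1) = phi_1 gamma(0) + c_1 = (-0.585)(9.146832) + (-2.330608) = -7.681505.
Therefore gamma(1) = -7.6815 (to 4 decimal places).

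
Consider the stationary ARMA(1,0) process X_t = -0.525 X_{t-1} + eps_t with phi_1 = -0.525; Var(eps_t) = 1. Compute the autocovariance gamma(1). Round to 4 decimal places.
\gamma(1) = -0.7248

Multiply the model equation by X_{t-k} and take expectations. With theta_0 = psi_0 = 1 and psi_j the MA(infinity) weights, this gives
  gamma(k) - sum_i phi_i gamma(k-i) = c_k,
  c_k = sigma^2 * sum_{j=k..q} theta_j psi_{j-k}   (c_k = 0 for k > q),
using gamma(-m) = gamma(m).
Pure AR (q = 0): c_0 = sigma^2 = 1, c_k = 0 for k >= 1.
Equations for k = 0 and k = 1 (AR order 1):
  gamma(0) = phi_1 gamma(1) + c_0
  gamma(1) = phi_1 gamma(0) + c_1
Substituting the second into the first: gamma(0) (1 - phi_1^2) = c_0 + phi_1 c_1, so
  gamma(0) = c_0 / (1 - phi_1^2) = 1 / (1 - (-0.525)^2) = 1 / 0.724375 = 1.3805.
  gamma(1) = phi_1 gamma(0) = (-0.525)(1.3805) = -0.724763.
Therefore gamma(1) = -0.7248 (to 4 decimal places).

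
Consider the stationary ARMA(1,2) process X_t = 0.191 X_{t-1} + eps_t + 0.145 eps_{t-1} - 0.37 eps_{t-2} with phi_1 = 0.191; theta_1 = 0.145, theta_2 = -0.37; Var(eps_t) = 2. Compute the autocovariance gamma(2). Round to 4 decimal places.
\gamma(2) = -0.6438

Multiply the model equation by X_{t-k} and take expectations. With theta_0 = psi_0 = 1 and psi_j the MA(infinity) weights, this gives
  gamma(k) - sum_i phi_i gamma(k-i) = c_k,
  c_k = sigma^2 * sum_{j=k..q} theta_j psi_{j-k}   (c_k = 0 for k > q),
using gamma(-m) = gamma(m).
psi-weights needed (psi_j = theta_j + sum_i phi_i psi_{j-i}):
  psi_1 = theta_1 + phi_1 = 0.145 + (0.191) = 0.336
  psi_2 = theta_2 + phi_1 psi_1 = -0.37 + (0.191)(0.336) = -0.305824
Right-hand sides:
  c_0 = sigma^2 (1 + theta_1 psi_1 + theta_2 psi_2) = 2 * (1 + (0.145)(0.336) + (-0.37)(-0.305824)) = 2 * 1.161875 = 2.32375
  c_1 = sigma^2 (theta_1 + theta_2 psi_1) = 2 * (0.145 + (-0.37)(0.336)) = 0.04136
  c_2 = sigma^2 theta_2 = 2 * (-0.37) = -0.74
Equations for k = 0 and k = 1 (AR order 1):
  gamma(0) = phi_1 gamma(1) + c_0
  gamma(1) = phi_1 gamma(0) + c_1
Substituting the second into the first: gamma(0) (1 - phi_1^2) = c_0 + phi_1 c_1, so
  gamma(0) = (c_0 + phi_1 c_1) / (1 - phi_1^2) = (2.32375 + (0.191)(0.04136)) / (1 - (0.191)^2) = 2.33165 / 0.963519 = 2.419931.
  gamma(1) = phi_1 gamma(0) + c_1 = (0.191)(2.419931) + (0.04136) = 0.503567.
For k = 2: gamma(2) = phi_1 gamma(1) + c_2
  = (0.191)(0.503567) + (-0.74) = -0.643819.
Therefore gamma(2) = -0.6438 (to 4 decimal places).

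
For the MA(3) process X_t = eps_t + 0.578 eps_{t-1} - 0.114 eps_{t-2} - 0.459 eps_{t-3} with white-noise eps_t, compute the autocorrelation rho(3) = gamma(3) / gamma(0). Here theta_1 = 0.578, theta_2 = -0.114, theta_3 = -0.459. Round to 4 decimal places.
\rho(3) = -0.2947

For an MA(q) process with theta_0 = 1, the autocovariance is
  gamma(k) = sigma^2 * sum_{i=0..q-k} theta_i * theta_{i+k},
and rho(k) = gamma(k) / gamma(0). Sigma^2 cancels.
  numerator   = (1)*(-0.459) = -0.459.
  denominator = (1)^2 + (0.578)^2 + (-0.114)^2 + (-0.459)^2 = 1.557761.
  rho(3) = -0.459 / 1.557761 = -0.2947.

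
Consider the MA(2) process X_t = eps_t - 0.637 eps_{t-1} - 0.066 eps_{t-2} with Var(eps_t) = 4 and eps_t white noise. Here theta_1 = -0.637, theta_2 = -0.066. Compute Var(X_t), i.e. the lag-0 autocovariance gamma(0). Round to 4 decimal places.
\gamma(0) = 5.6405

For an MA(q) process X_t = eps_t + sum_i theta_i eps_{t-i} with
Var(eps_t) = sigma^2, the variance is
  gamma(0) = sigma^2 * (1 + sum_i theta_i^2).
  sum_i theta_i^2 = (-0.637)^2 + (-0.066)^2 = 0.405769 + 0.004356 = 0.410125.
  gamma(0) = 4 * (1 + 0.410125) = 4 * 1.410125 = 5.6405.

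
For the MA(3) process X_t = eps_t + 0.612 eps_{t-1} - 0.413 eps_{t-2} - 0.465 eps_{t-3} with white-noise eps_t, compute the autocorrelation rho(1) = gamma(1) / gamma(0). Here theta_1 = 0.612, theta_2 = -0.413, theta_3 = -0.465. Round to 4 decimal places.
\rho(1) = 0.3130

For an MA(q) process with theta_0 = 1, the autocovariance is
  gamma(k) = sigma^2 * sum_{i=0..q-k} theta_i * theta_{i+k},
and rho(k) = gamma(k) / gamma(0). Sigma^2 cancels.
  numerator   = (1)*(0.612) + (0.612)*(-0.413) + (-0.413)*(-0.465) = 0.551289.
  denominator = (1)^2 + (0.612)^2 + (-0.413)^2 + (-0.465)^2 = 1.761338.
  rho(1) = 0.551289 / 1.761338 = 0.3130.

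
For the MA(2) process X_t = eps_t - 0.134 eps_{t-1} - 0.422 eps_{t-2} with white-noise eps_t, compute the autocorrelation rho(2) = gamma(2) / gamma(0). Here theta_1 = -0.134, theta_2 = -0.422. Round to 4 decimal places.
\rho(2) = -0.3528

For an MA(q) process with theta_0 = 1, the autocovariance is
  gamma(k) = sigma^2 * sum_{i=0..q-k} theta_i * theta_{i+k},
and rho(k) = gamma(k) / gamma(0). Sigma^2 cancels.
  numerator   = (1)*(-0.422) = -0.422.
  denominator = (1)^2 + (-0.134)^2 + (-0.422)^2 = 1.19604.
  rho(2) = -0.422 / 1.19604 = -0.3528.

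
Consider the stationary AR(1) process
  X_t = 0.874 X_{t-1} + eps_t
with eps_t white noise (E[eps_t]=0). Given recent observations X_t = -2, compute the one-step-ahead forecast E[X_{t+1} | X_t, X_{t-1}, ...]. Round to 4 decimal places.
E[X_{t+1} \mid \mathcal F_t] = -1.7480

For an AR(p) model X_t = c + sum_i phi_i X_{t-i} + eps_t, the
one-step-ahead conditional mean is
  E[X_{t+1} | X_t, ...] = c + sum_i phi_i X_{t+1-i}.
Substitute known values:
  E[X_{t+1} | ...] = (0.874) * (-2)
                   = -1.7480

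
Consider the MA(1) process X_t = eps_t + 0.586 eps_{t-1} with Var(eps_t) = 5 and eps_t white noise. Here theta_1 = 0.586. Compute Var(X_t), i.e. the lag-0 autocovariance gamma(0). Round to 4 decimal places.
\gamma(0) = 6.7170

For an MA(q) process X_t = eps_t + sum_i theta_i eps_{t-i} with
Var(eps_t) = sigma^2, the variance is
  gamma(0) = sigma^2 * (1 + sum_i theta_i^2).
  sum_i theta_i^2 = (0.586)^2 = 0.343396.
  gamma(0) = 5 * (1 + 0.343396) = 5 * 1.343396 = 6.71698, which rounds to 6.7170.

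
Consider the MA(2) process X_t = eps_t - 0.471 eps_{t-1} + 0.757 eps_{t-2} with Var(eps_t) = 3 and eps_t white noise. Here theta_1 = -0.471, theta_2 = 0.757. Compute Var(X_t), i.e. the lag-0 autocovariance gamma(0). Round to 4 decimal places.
\gamma(0) = 5.3847

For an MA(q) process X_t = eps_t + sum_i theta_i eps_{t-i} with
Var(eps_t) = sigma^2, the variance is
  gamma(0) = sigma^2 * (1 + sum_i theta_i^2).
  sum_i theta_i^2 = (-0.471)^2 + (0.757)^2 = 0.221841 + 0.573049 = 0.79489.
  gamma(0) = 3 * (1 + 0.79489) = 3 * 1.79489 = 5.38467, which rounds to 5.3847.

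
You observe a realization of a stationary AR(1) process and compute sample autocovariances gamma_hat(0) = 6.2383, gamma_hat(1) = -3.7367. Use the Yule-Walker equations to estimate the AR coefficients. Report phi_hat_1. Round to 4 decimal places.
\hat\phi_{1} = -0.5990

The Yule-Walker equations for an AR(p) process read, in matrix form,
  Gamma_p phi = r_p,   with   (Gamma_p)_{ij} = gamma(|i - j|),
                       (r_p)_i = gamma(i),   i,j = 1..p.
Substitute the sample gammas (Toeplitz matrix and right-hand side of size 1):
  Gamma_p = [[6.2383]]
  r_p     = [-3.7367]
With p = 1 this is the single equation gamma(0) phi_1 = gamma(1):
  phi_hat_1 = gamma(1) / gamma(0) = -3.7367 / 6.2383 = -0.5990.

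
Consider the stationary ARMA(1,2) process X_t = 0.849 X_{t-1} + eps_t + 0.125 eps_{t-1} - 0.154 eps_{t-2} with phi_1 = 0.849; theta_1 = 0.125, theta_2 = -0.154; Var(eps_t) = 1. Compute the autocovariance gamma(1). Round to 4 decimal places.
\gamma(1) = 3.0064

Multiply the model equation by X_{t-k} and take expectations. With theta_0 = psi_0 = 1 and psi_j the MA(infinity) weights, this gives
  gamma(k) - sum_i phi_i gamma(k-i) = c_k,
  c_k = sigma^2 * sum_{j=k..q} theta_j psi_{j-k}   (c_k = 0 for k > q),
using gamma(-m) = gamma(m).
psi-weights needed (psi_j = theta_j + sum_i phi_i psi_{j-i}):
  psi_1 = theta_1 + phi_1 = 0.125 + (0.849) = 0.974
  psi_2 = theta_2 + phi_1 psi_1 = -0.154 + (0.849)(0.974) = 0.672926
Right-hand sides:
  c_0 = sigma^2 (1 + theta_1 psi_1 + theta_2 psi_2) = 1 * (1 + (0.125)(0.974) + (-0.154)(0.672926)) = 1 * 1.018119 = 1.018119
  c_1 = sigma^2 (theta_1 + theta_2 psi_1) = 1 * (0.125 + (-0.154)(0.974)) = -0.024996
  c_2 = sigma^2 theta_2 = 1 * (-0.154) = -0.154
Equations for k = 0 and k = 1 (AR order 1):
  gamma(0) = phi_1 gamma(1) + c_0
  gamma(1) = phi_1 gamma(0) + c_1
Substituting the second into the first: gamma(0) (1 - phi_1^2) = c_0 + phi_1 c_1, so
  gamma(0) = (c_0 + phi_1 c_1) / (1 - phi_1^2) = (1.018119 + (0.849)(-0.024996)) / (1 - (0.849)^2) = 0.996898 / 0.279199 = 3.570564.
  gamma(1) = phi_1 gamma(0) + c_1 = (0.849)(3.570564) + (-0.024996) = 3.006413.
Therefore gamma(1) = 3.0064 (to 4 decimal places).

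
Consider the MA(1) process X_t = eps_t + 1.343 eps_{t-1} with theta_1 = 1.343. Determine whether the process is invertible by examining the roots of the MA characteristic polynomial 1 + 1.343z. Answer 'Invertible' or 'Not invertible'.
\text{Not invertible}

The MA(q) characteristic polynomial is P(z) = 1 + 1.343z.
Invertibility requires all roots to lie outside the unit circle, i.e. |z| > 1 for every root.
This is linear in z: 1 + (1.343) z = 0  =>  z = -1/(1.343) = -0.744602,  |z| = 0.744602.
Moduli of all roots: 0.7446.
All moduli strictly greater than 1? No.
Verdict: Not invertible.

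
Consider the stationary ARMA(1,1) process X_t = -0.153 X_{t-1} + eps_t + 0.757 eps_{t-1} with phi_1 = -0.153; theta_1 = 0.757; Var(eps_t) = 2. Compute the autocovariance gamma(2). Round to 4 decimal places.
\gamma(2) = -0.1673

Multiply the model equation by X_{t-k} and take expectations. With theta_0 = psi_0 = 1 and psi_j the MA(infinity) weights, this gives
  gamma(k) - sum_i phi_i gamma(k-i) = c_k,
  c_k = sigma^2 * sum_{j=k..q} theta_j psi_{j-k}   (c_k = 0 for k > q),
using gamma(-m) = gamma(m).
psi-weights needed (psi_j = theta_j + sum_i phi_i psi_{j-i}):
  psi_1 = theta_1 + phi_1 = 0.757 + (-0.153) = 0.604
Right-hand sides:
  c_0 = sigma^2 (1 + theta_1 psi_1) = 2 * (1 + (0.757)(0.604)) = 2 * 1.457228 = 2.914456
  c_1 = sigma^2 theta_1 = 2 * (0.757) = 1.514
  c_2 = 0
Equations for k = 0 and k = 1 (AR order 1):
  gamma(0) = phi_1 gamma(1) + c_0
  gamma(1) = phi_1 gamma(0) + c_1
Substituting the second into the first: gamma(0) (1 - phi_1^2) = c_0 + phi_1 c_1, so
  gamma(0) = (c_0 + phi_1 c_1) / (1 - phi_1^2) = (2.914456 + (-0.153)(1.514)) / (1 - (-0.153)^2) = 2.682814 / 0.976591 = 2.747121.
  gamma(1) = phi_1 gamma(0) + c_1 = (-0.153)(2.747121) + (1.514) = 1.09369.
For k = 2 (> q): gamma(2) = phi_1 gamma(1) = (-0.153)(1.09369) = -0.167335.
Therefore gamma(2) = -0.1673 (to 4 decimal places).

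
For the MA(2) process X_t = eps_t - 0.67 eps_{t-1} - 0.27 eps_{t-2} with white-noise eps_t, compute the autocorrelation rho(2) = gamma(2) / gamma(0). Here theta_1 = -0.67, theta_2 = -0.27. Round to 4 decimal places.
\rho(2) = -0.1774

For an MA(q) process with theta_0 = 1, the autocovariance is
  gamma(k) = sigma^2 * sum_{i=0..q-k} theta_i * theta_{i+k},
and rho(k) = gamma(k) / gamma(0). Sigma^2 cancels.
  numerator   = (1)*(-0.27) = -0.27.
  denominator = (1)^2 + (-0.67)^2 + (-0.27)^2 = 1.5218.
  rho(2) = -0.27 / 1.5218 = -0.1774.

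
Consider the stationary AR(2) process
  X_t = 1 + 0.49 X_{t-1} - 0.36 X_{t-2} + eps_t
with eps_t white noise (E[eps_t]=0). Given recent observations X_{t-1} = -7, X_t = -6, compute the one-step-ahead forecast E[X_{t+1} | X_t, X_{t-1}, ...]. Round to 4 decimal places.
E[X_{t+1} \mid \mathcal F_t] = 0.5800

For an AR(p) model X_t = c + sum_i phi_i X_{t-i} + eps_t, the
one-step-ahead conditional mean is
  E[X_{t+1} | X_t, ...] = c + sum_i phi_i X_{t+1-i}.
Substitute known values:
  E[X_{t+1} | ...] = 1 + (0.49) * (-6) + (-0.36) * (-7)
                   = 0.5800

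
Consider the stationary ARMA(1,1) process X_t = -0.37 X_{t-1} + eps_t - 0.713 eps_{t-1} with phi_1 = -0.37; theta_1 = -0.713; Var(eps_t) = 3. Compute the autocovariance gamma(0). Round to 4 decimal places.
\gamma(0) = 7.0768

Multiply the model equation by X_{t-k} and take expectations. With theta_0 = psi_0 = 1 and psi_j the MA(infinity) weights, this gives
  gamma(k) - sum_i phi_i gamma(k-i) = c_k,
  c_k = sigma^2 * sum_{j=k..q} theta_j psi_{j-k}   (c_k = 0 for k > q),
using gamma(-m) = gamma(m).
psi-weights needed (psi_j = theta_j + sum_i phi_i psi_{j-i}):
  psi_1 = theta_1 + phi_1 = -0.713 + (-0.37) = -1.083
Right-hand sides:
  c_0 = sigma^2 (1 + theta_1 psi_1) = 3 * (1 + (-0.713)(-1.083)) = 3 * 1.772179 = 5.316537
  c_1 = sigma^2 theta_1 = 3 * (-0.713) = -2.139
  c_2 = 0
Equations for k = 0 and k = 1 (AR order 1):
  gamma(0) = phi_1 gamma(1) + c_0
  gamma(1) = phi_1 gamma(0) + c_1
Substituting the second into the first: gamma(0) (1 - phi_1^2) = c_0 + phi_1 c_1, so
  gamma(0) = (c_0 + phi_1 c_1) / (1 - phi_1^2) = (5.316537 + (-0.37)(-2.139)) / (1 - (-0.37)^2) = 6.107967 / 0.8631 = 7.076778.
Therefore gamma(0) = 7.0768 (to 4 decimal places).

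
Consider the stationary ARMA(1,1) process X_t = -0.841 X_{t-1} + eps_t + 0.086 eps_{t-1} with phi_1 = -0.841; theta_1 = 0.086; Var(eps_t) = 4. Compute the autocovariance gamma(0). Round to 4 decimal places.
\gamma(0) = 11.7894

Multiply the model equation by X_{t-k} and take expectations. With theta_0 = psi_0 = 1 and psi_j the MA(infinity) weights, this gives
  gamma(k) - sum_i phi_i gamma(k-i) = c_k,
  c_k = sigma^2 * sum_{j=k..q} theta_j psi_{j-k}   (c_k = 0 for k > q),
using gamma(-m) = gamma(m).
psi-weights needed (psi_j = theta_j + sum_i phi_i psi_{j-i}):
  psi_1 = theta_1 + phi_1 = 0.086 + (-0.841) = -0.755
Right-hand sides:
  c_0 = sigma^2 (1 + theta_1 psi_1) = 4 * (1 + (0.086)(-0.755)) = 4 * 0.93507 = 3.74028
  c_1 = sigma^2 theta_1 = 4 * (0.086) = 0.344
  c_2 = 0
Equations for k = 0 and k = 1 (AR order 1):
  gamma(0) = phi_1 gamma(1) + c_0
  gamma(1) = phi_1 gamma(0) + c_1
Substituting the second into the first: gamma(0) (1 - phi_1^2) = c_0 + phi_1 c_1, so
  gamma(0) = (c_0 + phi_1 c_1) / (1 - phi_1^2) = (3.74028 + (-0.841)(0.344)) / (1 - (-0.841)^2) = 3.450976 / 0.292719 = 11.789382.
Therefore gamma(0) = 11.7894 (to 4 decimal places).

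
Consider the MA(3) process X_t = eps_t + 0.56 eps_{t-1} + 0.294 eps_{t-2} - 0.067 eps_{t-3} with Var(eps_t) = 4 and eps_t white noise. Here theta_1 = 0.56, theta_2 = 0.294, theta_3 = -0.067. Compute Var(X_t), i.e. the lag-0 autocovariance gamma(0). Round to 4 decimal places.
\gamma(0) = 5.6181

For an MA(q) process X_t = eps_t + sum_i theta_i eps_{t-i} with
Var(eps_t) = sigma^2, the variance is
  gamma(0) = sigma^2 * (1 + sum_i theta_i^2).
  sum_i theta_i^2 = (0.56)^2 + (0.294)^2 + (-0.067)^2 = 0.3136 + 0.086436 + 0.004489 = 0.404525.
  gamma(0) = 4 * (1 + 0.404525) = 4 * 1.404525 = 5.6181.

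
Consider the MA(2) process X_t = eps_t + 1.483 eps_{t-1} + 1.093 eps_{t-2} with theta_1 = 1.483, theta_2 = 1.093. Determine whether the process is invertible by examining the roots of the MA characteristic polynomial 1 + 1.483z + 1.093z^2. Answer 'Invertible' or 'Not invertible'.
\text{Not invertible}

The MA(q) characteristic polynomial is P(z) = 1 + 1.483z + 1.093z^2.
Invertibility requires all roots to lie outside the unit circle, i.e. |z| > 1 for every root.
Set 1 + (1.483) z + (1.093) z^2 = 0, i.e. a z^2 + b z + c = 0 with a = 1.093, b = 1.483, c = 1.
Discriminant D = b^2 - 4ac = (1.483)^2 - 4*(1.093)*1 = 2.199289 - (4.372) = -2.172711.
D < 0, so the roots are the complex-conjugate pair z = (-b +/- i sqrt(-D)) / (2a) = -0.6784 +/- 0.6743i.
For a conjugate pair |z|^2 = z * conj(z) = (product of roots) = c/a = 1/(1.093) = 0.914913, so |z| = sqrt(0.914913) = 0.9565 for both roots.
Moduli of all roots: 0.9565, 0.9565.
All moduli strictly greater than 1? No.
Verdict: Not invertible.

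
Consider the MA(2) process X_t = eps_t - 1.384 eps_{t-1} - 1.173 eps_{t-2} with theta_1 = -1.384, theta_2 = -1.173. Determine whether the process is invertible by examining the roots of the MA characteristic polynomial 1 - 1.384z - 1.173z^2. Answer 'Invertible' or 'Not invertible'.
\text{Not invertible}

The MA(q) characteristic polynomial is P(z) = 1 - 1.384z - 1.173z^2.
Invertibility requires all roots to lie outside the unit circle, i.e. |z| > 1 for every root.
Set 1 + (-1.384) z + (-1.173) z^2 = 0, i.e. a z^2 + b z + c = 0 with a = -1.173, b = -1.384, c = 1.
Discriminant D = b^2 - 4ac = (-1.384)^2 - 4*(-1.173)*1 = 1.915456 - (-4.692) = 6.607456.
D >= 0, so the roots are real: z = (-b +/- sqrt(D)) / (2a) = (1.384 +/- 2.570497) / (-2.346).
  z_1 = (1.384 + 2.570497) / (-2.346) = -1.6856,   |z_1| = 1.6856.
  z_2 = (1.384 - 2.570497) / (-2.346) = 0.5058,   |z_2| = 0.5058.
Moduli of all roots: 1.6856, 0.5058.
All moduli strictly greater than 1? No.
Verdict: Not invertible.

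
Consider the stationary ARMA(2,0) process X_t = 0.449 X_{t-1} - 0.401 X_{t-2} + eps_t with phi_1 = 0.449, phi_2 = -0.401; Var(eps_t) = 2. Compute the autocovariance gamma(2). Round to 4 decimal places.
\gamma(2) = -0.6829

Multiply the model equation by X_{t-k} and take expectations. With theta_0 = psi_0 = 1 and psi_j the MA(infinity) weights, this gives
  gamma(k) - sum_i phi_i gamma(k-i) = c_k,
  c_k = sigma^2 * sum_{j=k..q} theta_j psi_{j-k}   (c_k = 0 for k > q),
using gamma(-m) = gamma(m).
Pure AR (q = 0): c_0 = sigma^2 = 2, c_k = 0 for k >= 1.
Equations for k = 0, 1, 2 (AR order 2, c_2 = 0):
  (E0) gamma(0) = phi_1 gamma(1) + phi_2 gamma(2) + c_0
  (E1) gamma(1) = phi_1 gamma(0) + phi_2 gamma(1) + c_1
  (E2) gamma(2) = phi_1 gamma(1) + phi_2 gamma(0)
From (E1): gamma(1) = A gamma(0) + B with
  A = phi_1 / (1 - phi_2) = 0.449 / 1.401 = 0.320485,   B = c_1 / (1 - phi_2) = 0 / 1.401 = 0.
Insert (E2) into (E0): gamma(0) (1 - phi_2^2) = phi_1 (1 + phi_2) gamma(1) + c_0.
  phi_1 (1 + phi_2) = (0.449)(0.599) = 0.268951,   1 - phi_2^2 = 0.839199.
Replace gamma(1) by A gamma(0) + B and collect gamma(0):
  gamma(0) [0.839199 - (0.268951)(0.320485)] = c_0 = 2
  gamma(0) * 0.753004 = 2
  gamma(0) = 2 / 0.753004 = 2.656028.
  gamma(1) = A gamma(0) = (0.320485)(2.656028) = 0.851218.
  gamma(2) = phi_1 gamma(1) + phi_2 gamma(0) = (0.449)(0.851218) + (-0.401)(2.656028) = -0.68287.
Therefore gamma(2) = -0.6829 (to 4 decimal places).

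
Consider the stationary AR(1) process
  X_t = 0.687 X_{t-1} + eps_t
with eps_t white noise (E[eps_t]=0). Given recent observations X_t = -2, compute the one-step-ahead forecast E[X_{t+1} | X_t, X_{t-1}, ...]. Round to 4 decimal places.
E[X_{t+1} \mid \mathcal F_t] = -1.3740

For an AR(p) model X_t = c + sum_i phi_i X_{t-i} + eps_t, the
one-step-ahead conditional mean is
  E[X_{t+1} | X_t, ...] = c + sum_i phi_i X_{t+1-i}.
Substitute known values:
  E[X_{t+1} | ...] = (0.687) * (-2)
                   = -1.3740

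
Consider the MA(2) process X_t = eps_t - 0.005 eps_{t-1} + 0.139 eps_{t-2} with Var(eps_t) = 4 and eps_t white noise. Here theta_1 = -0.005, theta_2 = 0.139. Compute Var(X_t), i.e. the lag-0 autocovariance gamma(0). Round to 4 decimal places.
\gamma(0) = 4.0774

For an MA(q) process X_t = eps_t + sum_i theta_i eps_{t-i} with
Var(eps_t) = sigma^2, the variance is
  gamma(0) = sigma^2 * (1 + sum_i theta_i^2).
  sum_i theta_i^2 = (-0.005)^2 + (0.139)^2 = 0.000025 + 0.019321 = 0.019346.
  gamma(0) = 4 * (1 + 0.019346) = 4 * 1.019346 = 4.077384, which rounds to 4.0774.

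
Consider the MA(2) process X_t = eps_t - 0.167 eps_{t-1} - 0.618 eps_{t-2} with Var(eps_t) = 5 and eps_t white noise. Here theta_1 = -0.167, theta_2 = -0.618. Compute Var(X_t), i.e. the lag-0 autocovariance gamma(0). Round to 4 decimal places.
\gamma(0) = 7.0491

For an MA(q) process X_t = eps_t + sum_i theta_i eps_{t-i} with
Var(eps_t) = sigma^2, the variance is
  gamma(0) = sigma^2 * (1 + sum_i theta_i^2).
  sum_i theta_i^2 = (-0.167)^2 + (-0.618)^2 = 0.027889 + 0.381924 = 0.409813.
  gamma(0) = 5 * (1 + 0.409813) = 5 * 1.409813 = 7.049065, which rounds to 7.0491.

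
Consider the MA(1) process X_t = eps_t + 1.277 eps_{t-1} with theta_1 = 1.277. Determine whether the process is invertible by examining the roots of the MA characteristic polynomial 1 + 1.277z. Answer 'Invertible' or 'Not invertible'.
\text{Not invertible}

The MA(q) characteristic polynomial is P(z) = 1 + 1.277z.
Invertibility requires all roots to lie outside the unit circle, i.e. |z| > 1 for every root.
This is linear in z: 1 + (1.277) z = 0  =>  z = -1/(1.277) = -0.783085,  |z| = 0.783085.
Moduli of all roots: 0.7831.
All moduli strictly greater than 1? No.
Verdict: Not invertible.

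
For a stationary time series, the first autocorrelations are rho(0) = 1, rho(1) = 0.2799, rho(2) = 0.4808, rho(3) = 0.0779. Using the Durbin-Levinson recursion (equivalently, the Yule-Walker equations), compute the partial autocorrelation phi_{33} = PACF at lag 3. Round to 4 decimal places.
\phi_{33} = -0.1611

The PACF at lag k is phi_{kk}, the last component of the solution
to the Yule-Walker system G_k phi = r_k where
  (G_k)_{ij} = rho(|i - j|), (r_k)_i = rho(i), i,j = 1..k.
Equivalently, Durbin-Levinson gives phi_{kk} iteratively:
  phi_{11} = rho(1)
  phi_{kk} = [rho(k) - sum_{j=1..k-1} phi_{k-1,j} rho(k-j)]
            / [1 - sum_{j=1..k-1} phi_{k-1,j} rho(j)],
  phi_{k,j} = phi_{k-1,j} - phi_{kk} phi_{k-1,k-j},  j = 1..k-1.
Step k = 1:
  phi_11 = rho(1) = 0.2799.
Step k = 2:
  phi_22 = [rho(2) - phi_11 rho(1)] / [1 - phi_11 rho(1)] = [0.4808 - (0.2799)(0.2799)] / [1 - (0.2799)(0.2799)]
         = 0.40245599 / 0.92165599 = 0.436666.
  Update: phi_21 = phi_11 - phi_22 phi_11 = 0.2799 - (0.436666)(0.2799) = 0.157677.
Step k = 3:
  phi_33 = [rho(3) - phi_21 rho(2) - phi_22 rho(1)] / [1 - phi_21 rho(1) - phi_22 rho(2)]
    numerator   = 0.0779 - (0.157677)(0.4808) - (0.436666)(0.2799) = -0.12013403
    denominator = 1 - (0.157677)(0.2799) - (0.436666)(0.4808) = 0.74591707
  phi_33 = -0.12013403 / 0.74591707 = -0.1611.
Therefore phi_{33} = -0.1611.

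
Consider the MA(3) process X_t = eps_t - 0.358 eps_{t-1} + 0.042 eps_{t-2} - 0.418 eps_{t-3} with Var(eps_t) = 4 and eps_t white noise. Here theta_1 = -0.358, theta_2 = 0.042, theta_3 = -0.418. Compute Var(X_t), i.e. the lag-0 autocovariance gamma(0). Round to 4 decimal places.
\gamma(0) = 5.2186

For an MA(q) process X_t = eps_t + sum_i theta_i eps_{t-i} with
Var(eps_t) = sigma^2, the variance is
  gamma(0) = sigma^2 * (1 + sum_i theta_i^2).
  sum_i theta_i^2 = (-0.358)^2 + (0.042)^2 + (-0.418)^2 = 0.128164 + 0.001764 + 0.174724 = 0.304652.
  gamma(0) = 4 * (1 + 0.304652) = 4 * 1.304652 = 5.218608, which rounds to 5.2186.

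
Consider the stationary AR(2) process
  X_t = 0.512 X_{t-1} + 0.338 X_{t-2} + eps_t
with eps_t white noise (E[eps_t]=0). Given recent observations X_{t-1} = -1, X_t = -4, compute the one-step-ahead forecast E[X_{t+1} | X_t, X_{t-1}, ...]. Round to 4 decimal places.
E[X_{t+1} \mid \mathcal F_t] = -2.3860

For an AR(p) model X_t = c + sum_i phi_i X_{t-i} + eps_t, the
one-step-ahead conditional mean is
  E[X_{t+1} | X_t, ...] = c + sum_i phi_i X_{t+1-i}.
Substitute known values:
  E[X_{t+1} | ...] = (0.512) * (-4) + (0.338) * (-1)
                   = -2.3860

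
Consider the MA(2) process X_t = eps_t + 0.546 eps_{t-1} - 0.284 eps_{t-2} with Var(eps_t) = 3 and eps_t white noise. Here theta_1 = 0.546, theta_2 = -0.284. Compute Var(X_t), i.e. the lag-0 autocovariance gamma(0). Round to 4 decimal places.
\gamma(0) = 4.1363

For an MA(q) process X_t = eps_t + sum_i theta_i eps_{t-i} with
Var(eps_t) = sigma^2, the variance is
  gamma(0) = sigma^2 * (1 + sum_i theta_i^2).
  sum_i theta_i^2 = (0.546)^2 + (-0.284)^2 = 0.298116 + 0.080656 = 0.378772.
  gamma(0) = 3 * (1 + 0.378772) = 3 * 1.378772 = 4.136316, which rounds to 4.1363.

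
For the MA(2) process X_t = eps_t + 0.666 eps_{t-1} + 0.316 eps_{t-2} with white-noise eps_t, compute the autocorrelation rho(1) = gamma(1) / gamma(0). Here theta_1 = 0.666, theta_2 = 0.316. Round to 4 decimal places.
\rho(1) = 0.5679

For an MA(q) process with theta_0 = 1, the autocovariance is
  gamma(k) = sigma^2 * sum_{i=0..q-k} theta_i * theta_{i+k},
and rho(k) = gamma(k) / gamma(0). Sigma^2 cancels.
  numerator   = (1)*(0.666) + (0.666)*(0.316) = 0.876456.
  denominator = (1)^2 + (0.666)^2 + (0.316)^2 = 1.543412.
  rho(1) = 0.876456 / 1.543412 = 0.5679.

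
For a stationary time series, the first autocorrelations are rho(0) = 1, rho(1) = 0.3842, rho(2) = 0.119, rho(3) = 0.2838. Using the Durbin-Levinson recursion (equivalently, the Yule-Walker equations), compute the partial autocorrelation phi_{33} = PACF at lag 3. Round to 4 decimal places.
\phi_{33} = 0.2930

The PACF at lag k is phi_{kk}, the last component of the solution
to the Yule-Walker system G_k phi = r_k where
  (G_k)_{ij} = rho(|i - j|), (r_k)_i = rho(i), i,j = 1..k.
Equivalently, Durbin-Levinson gives phi_{kk} iteratively:
  phi_{11} = rho(1)
  phi_{kk} = [rho(k) - sum_{j=1..k-1} phi_{k-1,j} rho(k-j)]
            / [1 - sum_{j=1..k-1} phi_{k-1,j} rho(j)],
  phi_{k,j} = phi_{k-1,j} - phi_{kk} phi_{k-1,k-j},  j = 1..k-1.
Step k = 1:
  phi_11 = rho(1) = 0.3842.
Step k = 2:
  phi_22 = [rho(2) - phi_11 rho(1)] / [1 - phi_11 rho(1)] = [0.119 - (0.3842)(0.3842)] / [1 - (0.3842)(0.3842)]
         = -0.02860964 / 0.85239036 = -0.033564.
  Update: phi_21 = phi_11 - phi_22 phi_11 = 0.3842 - (-0.033564)(0.3842) = 0.397095.
Step k = 3:
  phi_33 = [rho(3) - phi_21 rho(2) - phi_22 rho(1)] / [1 - phi_21 rho(1) - phi_22 rho(2)]
    numerator   = 0.2838 - (0.397095)(0.119) - (-0.033564)(0.3842) = 0.24944095
    denominator = 1 - (0.397095)(0.3842) - (-0.033564)(0.119) = 0.85143011
  phi_33 = 0.24944095 / 0.85143011 = 0.293.
Therefore phi_{33} = 0.2930.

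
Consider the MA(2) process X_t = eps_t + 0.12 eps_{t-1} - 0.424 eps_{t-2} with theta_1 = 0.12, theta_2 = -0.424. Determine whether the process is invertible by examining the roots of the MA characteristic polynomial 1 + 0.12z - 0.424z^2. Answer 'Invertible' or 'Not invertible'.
\text{Invertible}

The MA(q) characteristic polynomial is P(z) = 1 + 0.12z - 0.424z^2.
Invertibility requires all roots to lie outside the unit circle, i.e. |z| > 1 for every root.
Set 1 + (0.12) z + (-0.424) z^2 = 0, i.e. a z^2 + b z + c = 0 with a = -0.424, b = 0.12, c = 1.
Discriminant D = b^2 - 4ac = (0.12)^2 - 4*(-0.424)*1 = 0.0144 - (-1.696) = 1.7104.
D >= 0, so the roots are real: z = (-b +/- sqrt(D)) / (2a) = (-0.12 +/- 1.307823) / (-0.848).
  z_1 = (-0.12 + 1.307823) / (-0.848) = -1.4007,   |z_1| = 1.4007.
  z_2 = (-0.12 - 1.307823) / (-0.848) = 1.6838,   |z_2| = 1.6838.
Moduli of all roots: 1.4007, 1.6838.
All moduli strictly greater than 1? Yes.
Verdict: Invertible.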